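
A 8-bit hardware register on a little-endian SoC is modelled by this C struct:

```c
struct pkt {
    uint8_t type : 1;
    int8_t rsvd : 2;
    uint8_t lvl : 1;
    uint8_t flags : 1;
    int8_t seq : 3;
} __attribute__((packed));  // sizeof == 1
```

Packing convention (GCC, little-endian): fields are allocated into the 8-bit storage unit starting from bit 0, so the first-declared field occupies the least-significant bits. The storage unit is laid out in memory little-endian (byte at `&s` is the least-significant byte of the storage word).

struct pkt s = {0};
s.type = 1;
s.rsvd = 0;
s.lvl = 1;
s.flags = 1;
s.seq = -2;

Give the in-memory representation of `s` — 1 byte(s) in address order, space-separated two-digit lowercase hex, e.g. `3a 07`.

type (1b) val=1 bits=0x1 at bit 0: 0x01
rsvd (2b) val=0 bits=0x0 at bit 1: 0x01
lvl (1b) val=1 bits=0x1 at bit 3: 0x09
flags (1b) val=1 bits=0x1 at bit 4: 0x19
seq (3b) val=-2 bits=0x6 at bit 5: 0xd9
word = 0xd9 → little-endian bytes:
  [0]=0xd9

d9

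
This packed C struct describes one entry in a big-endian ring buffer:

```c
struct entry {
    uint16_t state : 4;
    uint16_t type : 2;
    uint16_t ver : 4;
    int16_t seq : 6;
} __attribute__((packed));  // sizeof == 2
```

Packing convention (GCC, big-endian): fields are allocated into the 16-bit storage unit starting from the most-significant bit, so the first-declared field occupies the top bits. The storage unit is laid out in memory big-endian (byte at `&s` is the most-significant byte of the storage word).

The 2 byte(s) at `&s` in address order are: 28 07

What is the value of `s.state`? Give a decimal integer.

[0]=0x28 [1]=0x07 (big-endian) → word 0x2807
state:4 @ bit 12 → (0x2807>>12)&0xf = 0x2  ←
type:2 @ bit 10 → (0x2807>>10)&0x3 = 0x2
ver:4 @ bit 6 → (0x2807>>6)&0xf = 0x0
seq:6 @ bit 0 → (0x2807>>0)&0x3f = 0x7

2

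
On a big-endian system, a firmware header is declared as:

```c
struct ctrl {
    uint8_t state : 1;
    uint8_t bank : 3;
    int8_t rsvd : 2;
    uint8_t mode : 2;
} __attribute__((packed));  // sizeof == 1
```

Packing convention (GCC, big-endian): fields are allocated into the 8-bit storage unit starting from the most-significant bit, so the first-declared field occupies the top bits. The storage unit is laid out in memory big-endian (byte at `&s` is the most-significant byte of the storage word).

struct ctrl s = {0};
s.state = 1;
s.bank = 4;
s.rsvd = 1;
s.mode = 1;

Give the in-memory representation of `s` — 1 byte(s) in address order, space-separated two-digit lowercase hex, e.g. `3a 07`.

c5

[7+:1] state=1 & 0x1 = 0x1; word=0x80
[4+:3] bank=4 & 0x7 = 0x4; word=0xc0
[2+:2] rsvd=1 & 0x3 = 0x1; word=0xc4
[0+:2] mode=1 & 0x3 = 0x1; word=0xc5
word = 0xc5 → big-endian bytes:
  [0]=0xc5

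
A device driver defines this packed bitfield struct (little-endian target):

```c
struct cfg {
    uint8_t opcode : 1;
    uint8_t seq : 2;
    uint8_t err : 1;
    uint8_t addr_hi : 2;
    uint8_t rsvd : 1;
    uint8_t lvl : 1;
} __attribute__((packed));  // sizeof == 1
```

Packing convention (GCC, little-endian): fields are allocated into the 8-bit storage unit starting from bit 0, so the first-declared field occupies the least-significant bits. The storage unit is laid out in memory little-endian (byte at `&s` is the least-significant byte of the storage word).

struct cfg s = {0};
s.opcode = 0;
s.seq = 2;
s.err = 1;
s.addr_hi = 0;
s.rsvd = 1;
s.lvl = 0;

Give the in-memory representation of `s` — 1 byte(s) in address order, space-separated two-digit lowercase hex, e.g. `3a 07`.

4c

opcode:1 = 0 → 0x0 << 0 → word 0x00
seq:2 = 2 → 0x2 << 1 → word 0x04
err:1 = 1 → 0x1 << 3 → word 0x0c
addr_hi:2 = 0 → 0x0 << 4 → word 0x0c
rsvd:1 = 1 → 0x1 << 6 → word 0x4c
lvl:1 = 0 → 0x0 << 7 → word 0x4c
word = 0x4c → little-endian bytes:
  [0]=0x4c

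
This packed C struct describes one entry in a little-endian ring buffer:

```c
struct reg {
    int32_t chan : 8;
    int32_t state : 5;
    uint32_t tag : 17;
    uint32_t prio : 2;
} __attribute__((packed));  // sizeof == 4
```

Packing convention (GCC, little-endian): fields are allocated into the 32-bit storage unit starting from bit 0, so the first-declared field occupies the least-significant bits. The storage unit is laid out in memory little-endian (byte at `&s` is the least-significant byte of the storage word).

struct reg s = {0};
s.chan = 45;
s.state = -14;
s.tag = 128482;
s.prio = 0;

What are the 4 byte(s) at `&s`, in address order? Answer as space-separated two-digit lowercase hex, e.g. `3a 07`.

[0+:8] chan=45 & 0xff = 0x2d; word=0x0000002d
[8+:5] state=-14 & 0x1f = 0x12; word=0x0000122d
[13+:17] tag=128482 & 0x1ffff = 0x1f5e2; word=0x3ebc522d
[30+:2] prio=0 & 0x3 = 0x0; word=0x3ebc522d
word = 0x3ebc522d → little-endian bytes:
  [0]=0x2d  [1]=0x52  [2]=0xbc  [3]=0x3e

2d 52 bc 3e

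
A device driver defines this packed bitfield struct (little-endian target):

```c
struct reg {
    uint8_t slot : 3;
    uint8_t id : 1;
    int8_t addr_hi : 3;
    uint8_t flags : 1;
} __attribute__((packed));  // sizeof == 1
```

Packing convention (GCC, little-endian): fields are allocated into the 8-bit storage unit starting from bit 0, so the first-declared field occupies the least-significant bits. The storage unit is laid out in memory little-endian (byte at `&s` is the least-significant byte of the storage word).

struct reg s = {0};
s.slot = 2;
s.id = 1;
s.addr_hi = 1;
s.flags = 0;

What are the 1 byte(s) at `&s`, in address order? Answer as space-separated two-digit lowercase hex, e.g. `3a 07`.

1a

slot:3 = 2 → 0x2 << 0 → word 0x02
id:1 = 1 → 0x1 << 3 → word 0x0a
addr_hi:3 = 1 → 0x1 << 4 → word 0x1a
flags:1 = 0 → 0x0 << 7 → word 0x1a
word = 0x1a → little-endian bytes:
  [0]=0x1a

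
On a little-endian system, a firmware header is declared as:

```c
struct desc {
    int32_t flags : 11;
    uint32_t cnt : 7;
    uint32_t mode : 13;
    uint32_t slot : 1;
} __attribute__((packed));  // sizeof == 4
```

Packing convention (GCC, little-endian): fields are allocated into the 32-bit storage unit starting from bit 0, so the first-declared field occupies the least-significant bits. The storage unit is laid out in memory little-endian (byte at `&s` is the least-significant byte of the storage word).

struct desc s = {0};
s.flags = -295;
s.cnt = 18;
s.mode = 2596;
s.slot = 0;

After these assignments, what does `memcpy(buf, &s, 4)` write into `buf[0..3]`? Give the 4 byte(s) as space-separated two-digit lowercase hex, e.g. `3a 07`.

d9 96 90 28

[0+:11] flags=-295 & 0x7ff = 0x6d9; word=0x000006d9
[11+:7] cnt=18 & 0x7f = 0x12; word=0x000096d9
[18+:13] mode=2596 & 0x1fff = 0xa24; word=0x289096d9
[31+:1] slot=0 & 0x1 = 0x0; word=0x289096d9
word = 0x289096d9 → little-endian bytes:
  [0]=0xd9  [1]=0x96  [2]=0x90  [3]=0x28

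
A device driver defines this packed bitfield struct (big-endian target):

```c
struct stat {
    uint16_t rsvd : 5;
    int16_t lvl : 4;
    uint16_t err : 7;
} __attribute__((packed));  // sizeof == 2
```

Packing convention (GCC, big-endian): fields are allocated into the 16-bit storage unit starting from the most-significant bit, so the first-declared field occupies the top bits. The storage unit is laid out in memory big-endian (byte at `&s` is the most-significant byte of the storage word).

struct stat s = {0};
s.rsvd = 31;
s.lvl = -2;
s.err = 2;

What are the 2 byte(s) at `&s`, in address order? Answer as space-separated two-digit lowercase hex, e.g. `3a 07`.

ff 02

[11+:5] rsvd=31 & 0x1f = 0x1f; word=0xf800
[7+:4] lvl=-2 & 0xf = 0xe; word=0xff00
[0+:7] err=2 & 0x7f = 0x2; word=0xff02
word = 0xff02 → big-endian bytes:
  [0]=0xff  [1]=0x02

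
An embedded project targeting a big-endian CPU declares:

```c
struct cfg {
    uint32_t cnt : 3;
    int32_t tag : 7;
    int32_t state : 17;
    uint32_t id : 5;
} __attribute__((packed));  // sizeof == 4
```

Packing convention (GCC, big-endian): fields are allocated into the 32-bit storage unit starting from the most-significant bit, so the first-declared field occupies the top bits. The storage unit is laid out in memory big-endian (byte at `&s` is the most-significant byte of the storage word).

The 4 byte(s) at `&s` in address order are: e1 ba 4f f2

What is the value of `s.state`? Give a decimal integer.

[0]=0xe1 [1]=0xba [2]=0x4f [3]=0xf2 (big-endian) → word 0xe1ba4ff2
cnt [29+:3] = (word>>29) & 0x7 = 7
tag [22+:7] = (word>>22) & 0x7f = 6
state [5+:17] = (word>>5) & 0x1ffff = 119423  ←
id [0+:5] = (word>>0) & 0x1f = 18
state signed 17b, MSB=1: 119423 - 131072 = -11649

-11649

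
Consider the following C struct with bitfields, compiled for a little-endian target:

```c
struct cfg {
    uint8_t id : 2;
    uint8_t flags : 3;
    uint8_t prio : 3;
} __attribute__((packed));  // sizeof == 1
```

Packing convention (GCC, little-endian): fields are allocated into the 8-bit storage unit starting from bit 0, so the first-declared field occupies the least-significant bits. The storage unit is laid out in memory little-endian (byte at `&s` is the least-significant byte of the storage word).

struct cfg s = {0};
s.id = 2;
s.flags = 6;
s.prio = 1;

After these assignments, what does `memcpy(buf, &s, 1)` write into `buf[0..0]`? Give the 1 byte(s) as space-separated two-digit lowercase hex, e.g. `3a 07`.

id (2b) val=2 bits=0x2 at bit 0: 0x02
flags (3b) val=6 bits=0x6 at bit 2: 0x1a
prio (3b) val=1 bits=0x1 at bit 5: 0x3a
word = 0x3a → little-endian bytes:
  [0]=0x3a

3a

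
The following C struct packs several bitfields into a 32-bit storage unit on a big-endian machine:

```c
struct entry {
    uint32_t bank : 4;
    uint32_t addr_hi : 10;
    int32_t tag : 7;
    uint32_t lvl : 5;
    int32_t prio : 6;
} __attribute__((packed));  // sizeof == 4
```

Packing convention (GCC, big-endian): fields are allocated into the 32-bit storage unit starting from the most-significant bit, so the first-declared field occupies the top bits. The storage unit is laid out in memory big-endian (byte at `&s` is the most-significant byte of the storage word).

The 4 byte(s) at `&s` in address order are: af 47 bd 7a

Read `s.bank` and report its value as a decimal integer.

[0]=0xaf [1]=0x47 [2]=0xbd [3]=0x7a (big-endian) → word 0xaf47bd7a
bank:4 @ bit 28 → (0xaf47bd7a>>28)&0xf = 0xa  ←
addr_hi:10 @ bit 18 → (0xaf47bd7a>>18)&0x3ff = 0x3d1
tag:7 @ bit 11 → (0xaf47bd7a>>11)&0x7f = 0x77
lvl:5 @ bit 6 → (0xaf47bd7a>>6)&0x1f = 0x15
prio:6 @ bit 0 → (0xaf47bd7a>>0)&0x3f = 0x3a

10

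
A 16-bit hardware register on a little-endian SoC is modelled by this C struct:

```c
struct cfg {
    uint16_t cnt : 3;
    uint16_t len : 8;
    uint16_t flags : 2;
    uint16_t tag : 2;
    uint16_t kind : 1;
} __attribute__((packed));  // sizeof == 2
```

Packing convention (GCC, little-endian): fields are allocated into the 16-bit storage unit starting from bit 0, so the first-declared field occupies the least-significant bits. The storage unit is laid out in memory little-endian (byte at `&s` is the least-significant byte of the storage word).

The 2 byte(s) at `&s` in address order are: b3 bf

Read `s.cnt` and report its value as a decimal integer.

3

[0]=0xb3 [1]=0xbf (little-endian) → word 0xbfb3
cnt:3 @ bit 0 → (0xbfb3>>0)&0x7 = 0x3  ←
len:8 @ bit 3 → (0xbfb3>>3)&0xff = 0xf6
flags:2 @ bit 11 → (0xbfb3>>11)&0x3 = 0x3
tag:2 @ bit 13 → (0xbfb3>>13)&0x3 = 0x1
kind:1 @ bit 15 → (0xbfb3>>15)&0x1 = 0x1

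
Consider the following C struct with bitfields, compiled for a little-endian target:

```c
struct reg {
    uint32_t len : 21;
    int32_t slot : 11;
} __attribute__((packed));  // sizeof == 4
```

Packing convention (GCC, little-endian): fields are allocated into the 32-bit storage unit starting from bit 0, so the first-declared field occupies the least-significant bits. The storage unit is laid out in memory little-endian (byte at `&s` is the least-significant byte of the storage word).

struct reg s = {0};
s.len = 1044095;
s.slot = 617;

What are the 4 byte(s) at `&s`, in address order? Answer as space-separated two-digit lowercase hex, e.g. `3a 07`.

7f ee 2f 4d

len:21 = 1044095 → 0xfee7f << 0 → word 0x000fee7f
slot:11 = 617 → 0x269 << 21 → word 0x4d2fee7f
word = 0x4d2fee7f → little-endian bytes:
  [0]=0x7f  [1]=0xee  [2]=0x2f  [3]=0x4d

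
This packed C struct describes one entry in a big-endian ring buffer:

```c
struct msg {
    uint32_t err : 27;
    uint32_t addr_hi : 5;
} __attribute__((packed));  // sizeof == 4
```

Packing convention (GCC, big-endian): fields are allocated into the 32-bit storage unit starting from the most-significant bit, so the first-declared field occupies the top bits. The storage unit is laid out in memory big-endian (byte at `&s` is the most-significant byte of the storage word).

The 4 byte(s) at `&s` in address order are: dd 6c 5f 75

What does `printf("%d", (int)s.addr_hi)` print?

21

[0]=0xdd [1]=0x6c [2]=0x5f [3]=0x75 (big-endian) → word 0xdd6c5f75
err:27 @ bit 5 → (0xdd6c5f75>>5)&0x7ffffff = 0x6eb62fb
addr_hi:5 @ bit 0 → (0xdd6c5f75>>0)&0x1f = 0x15  ←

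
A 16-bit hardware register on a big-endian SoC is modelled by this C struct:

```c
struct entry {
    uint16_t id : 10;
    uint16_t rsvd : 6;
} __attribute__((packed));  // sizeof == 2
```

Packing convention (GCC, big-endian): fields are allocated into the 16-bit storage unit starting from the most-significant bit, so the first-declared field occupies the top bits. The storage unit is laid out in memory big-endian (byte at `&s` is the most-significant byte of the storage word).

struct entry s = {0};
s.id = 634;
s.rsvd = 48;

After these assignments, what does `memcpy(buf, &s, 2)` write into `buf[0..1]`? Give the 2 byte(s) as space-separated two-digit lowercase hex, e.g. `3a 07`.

9e b0

[6+:10] id=634 & 0x3ff = 0x27a; word=0x9e80
[0+:6] rsvd=48 & 0x3f = 0x30; word=0x9eb0
word = 0x9eb0 → big-endian bytes:
  [0]=0x9e  [1]=0xb0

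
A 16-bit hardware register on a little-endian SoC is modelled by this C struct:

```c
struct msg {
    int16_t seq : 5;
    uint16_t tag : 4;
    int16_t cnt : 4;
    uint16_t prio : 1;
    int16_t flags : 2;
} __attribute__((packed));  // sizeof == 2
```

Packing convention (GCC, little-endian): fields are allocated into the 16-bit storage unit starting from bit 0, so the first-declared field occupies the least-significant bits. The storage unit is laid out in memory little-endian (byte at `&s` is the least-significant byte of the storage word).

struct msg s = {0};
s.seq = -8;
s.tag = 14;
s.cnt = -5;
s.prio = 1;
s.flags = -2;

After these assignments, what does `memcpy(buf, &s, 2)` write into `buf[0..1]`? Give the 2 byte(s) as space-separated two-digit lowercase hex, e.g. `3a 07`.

seq (5b) val=-8 bits=0x18 at bit 0: 0x0018
tag (4b) val=14 bits=0xe at bit 5: 0x01d8
cnt (4b) val=-5 bits=0xb at bit 9: 0x17d8
prio (1b) val=1 bits=0x1 at bit 13: 0x37d8
flags (2b) val=-2 bits=0x2 at bit 14: 0xb7d8
word = 0xb7d8 → little-endian bytes:
  [0]=0xd8  [1]=0xb7

d8 b7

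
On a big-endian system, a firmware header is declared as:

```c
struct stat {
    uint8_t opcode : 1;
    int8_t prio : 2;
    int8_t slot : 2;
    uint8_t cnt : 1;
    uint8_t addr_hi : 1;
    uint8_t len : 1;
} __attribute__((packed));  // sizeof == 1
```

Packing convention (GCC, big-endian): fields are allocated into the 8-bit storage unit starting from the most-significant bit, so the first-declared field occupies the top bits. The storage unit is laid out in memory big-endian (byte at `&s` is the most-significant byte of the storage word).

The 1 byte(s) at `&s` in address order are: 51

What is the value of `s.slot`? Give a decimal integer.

[0]=0x51 (big-endian) → word 0x51
opcode:1 @ bit 7 → (0x51>>7)&0x1 = 0x0
prio:2 @ bit 5 → (0x51>>5)&0x3 = 0x2
slot:2 @ bit 3 → (0x51>>3)&0x3 = 0x2  ←
cnt:1 @ bit 2 → (0x51>>2)&0x1 = 0x0
addr_hi:1 @ bit 1 → (0x51>>1)&0x1 = 0x0
len:1 @ bit 0 → (0x51>>0)&0x1 = 0x1
slot signed 2b, MSB=1: 2 - 4 = -2

-2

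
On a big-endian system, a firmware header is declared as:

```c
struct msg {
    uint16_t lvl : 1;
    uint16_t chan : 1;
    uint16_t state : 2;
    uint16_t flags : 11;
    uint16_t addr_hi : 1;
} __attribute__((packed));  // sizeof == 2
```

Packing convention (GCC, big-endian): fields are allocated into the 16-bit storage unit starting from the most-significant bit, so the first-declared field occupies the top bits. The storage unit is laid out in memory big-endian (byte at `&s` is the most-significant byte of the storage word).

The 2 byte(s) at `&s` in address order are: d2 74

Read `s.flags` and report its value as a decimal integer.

314

[0]=0xd2 [1]=0x74 (big-endian) → word 0xd274
lvl [15+:1] = (word>>15) & 0x1 = 1
chan [14+:1] = (word>>14) & 0x1 = 1
state [12+:2] = (word>>12) & 0x3 = 1
flags [1+:11] = (word>>1) & 0x7ff = 314  ←
addr_hi [0+:1] = (word>>0) & 0x1 = 0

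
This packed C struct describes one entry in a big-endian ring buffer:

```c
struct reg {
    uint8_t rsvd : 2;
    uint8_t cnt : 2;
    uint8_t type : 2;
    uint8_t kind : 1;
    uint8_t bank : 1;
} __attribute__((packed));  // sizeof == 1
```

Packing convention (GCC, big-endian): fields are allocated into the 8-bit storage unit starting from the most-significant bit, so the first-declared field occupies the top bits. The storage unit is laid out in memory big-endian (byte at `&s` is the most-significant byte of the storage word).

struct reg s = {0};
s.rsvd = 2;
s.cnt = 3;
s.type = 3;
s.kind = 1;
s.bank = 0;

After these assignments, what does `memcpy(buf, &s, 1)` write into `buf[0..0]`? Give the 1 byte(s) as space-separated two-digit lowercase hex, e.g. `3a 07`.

be

[6+:2] rsvd=2 & 0x3 = 0x2; word=0x80
[4+:2] cnt=3 & 0x3 = 0x3; word=0xb0
[2+:2] type=3 & 0x3 = 0x3; word=0xbc
[1+:1] kind=1 & 0x1 = 0x1; word=0xbe
[0+:1] bank=0 & 0x1 = 0x0; word=0xbe
word = 0xbe → big-endian bytes:
  [0]=0xbe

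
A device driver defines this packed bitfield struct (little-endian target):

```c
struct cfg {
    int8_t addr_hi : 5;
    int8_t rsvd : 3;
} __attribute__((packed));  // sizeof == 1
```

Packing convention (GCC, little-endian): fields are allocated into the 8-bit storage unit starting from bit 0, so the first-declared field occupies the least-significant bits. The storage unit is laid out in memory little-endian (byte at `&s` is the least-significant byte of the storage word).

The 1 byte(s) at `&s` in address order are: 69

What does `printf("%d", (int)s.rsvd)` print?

3

[0]=0x69 (little-endian) → word 0x69
addr_hi:5 @ bit 0 → (0x69>>0)&0x1f = 0x9
rsvd:3 @ bit 5 → (0x69>>5)&0x7 = 0x3  ←
rsvd signed 3b, MSB=0: value = 3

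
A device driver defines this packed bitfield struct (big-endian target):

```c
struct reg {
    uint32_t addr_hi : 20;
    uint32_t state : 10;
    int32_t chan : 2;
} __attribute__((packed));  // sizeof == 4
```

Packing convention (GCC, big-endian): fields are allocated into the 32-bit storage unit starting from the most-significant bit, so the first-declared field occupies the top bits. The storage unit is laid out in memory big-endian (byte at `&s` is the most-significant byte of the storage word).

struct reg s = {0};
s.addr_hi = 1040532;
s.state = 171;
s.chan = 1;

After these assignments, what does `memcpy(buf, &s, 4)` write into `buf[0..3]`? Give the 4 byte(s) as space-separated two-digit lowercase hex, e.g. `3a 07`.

addr_hi:20 = 1040532 → 0xfe094 << 12 → word 0xfe094000
state:10 = 171 → 0xab << 2 → word 0xfe0942ac
chan:2 = 1 → 0x1 << 0 → word 0xfe0942ad
word = 0xfe0942ad → big-endian bytes:
  [0]=0xfe  [1]=0x09  [2]=0x42  [3]=0xad

fe 09 42 ad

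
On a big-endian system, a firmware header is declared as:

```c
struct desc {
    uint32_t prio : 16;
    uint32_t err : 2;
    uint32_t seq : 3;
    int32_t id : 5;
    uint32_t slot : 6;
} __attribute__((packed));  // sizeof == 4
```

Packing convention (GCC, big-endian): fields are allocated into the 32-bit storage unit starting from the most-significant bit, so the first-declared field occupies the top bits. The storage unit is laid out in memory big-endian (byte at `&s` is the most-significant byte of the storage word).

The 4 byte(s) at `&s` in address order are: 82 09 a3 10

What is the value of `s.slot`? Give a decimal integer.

[0]=0x82 [1]=0x09 [2]=0xa3 [3]=0x10 (big-endian) → word 0x8209a310
prio:16 @ bit 16 → (0x8209a310>>16)&0xffff = 0x8209
err:2 @ bit 14 → (0x8209a310>>14)&0x3 = 0x2
seq:3 @ bit 11 → (0x8209a310>>11)&0x7 = 0x4
id:5 @ bit 6 → (0x8209a310>>6)&0x1f = 0xc
slot:6 @ bit 0 → (0x8209a310>>0)&0x3f = 0x10  ←

16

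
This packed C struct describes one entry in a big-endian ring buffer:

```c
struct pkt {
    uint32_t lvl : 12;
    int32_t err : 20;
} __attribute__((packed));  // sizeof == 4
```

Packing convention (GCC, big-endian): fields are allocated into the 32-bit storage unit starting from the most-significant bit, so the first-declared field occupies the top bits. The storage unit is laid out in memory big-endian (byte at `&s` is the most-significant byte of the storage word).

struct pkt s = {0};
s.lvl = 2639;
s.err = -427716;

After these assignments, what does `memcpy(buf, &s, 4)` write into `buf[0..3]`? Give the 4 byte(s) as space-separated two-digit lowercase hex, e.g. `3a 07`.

a4 f9 79 3c

lvl (12b) val=2639 bits=0xa4f at bit 20: 0xa4f00000
err (20b) val=-427716 bits=0x9793c at bit 0: 0xa4f9793c
word = 0xa4f9793c → big-endian bytes:
  [0]=0xa4  [1]=0xf9  [2]=0x79  [3]=0x3c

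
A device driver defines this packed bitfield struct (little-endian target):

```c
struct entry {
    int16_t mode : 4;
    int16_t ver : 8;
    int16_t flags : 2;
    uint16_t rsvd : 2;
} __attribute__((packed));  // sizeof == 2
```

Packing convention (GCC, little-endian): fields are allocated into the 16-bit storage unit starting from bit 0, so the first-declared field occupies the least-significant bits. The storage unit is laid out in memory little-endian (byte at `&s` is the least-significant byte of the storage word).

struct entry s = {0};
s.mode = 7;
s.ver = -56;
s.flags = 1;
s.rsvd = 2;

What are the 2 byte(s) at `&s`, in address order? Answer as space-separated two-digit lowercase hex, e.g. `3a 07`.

87 9c

mode (4b) val=7 bits=0x7 at bit 0: 0x0007
ver (8b) val=-56 bits=0xc8 at bit 4: 0x0c87
flags (2b) val=1 bits=0x1 at bit 12: 0x1c87
rsvd (2b) val=2 bits=0x2 at bit 14: 0x9c87
word = 0x9c87 → little-endian bytes:
  [0]=0x87  [1]=0x9c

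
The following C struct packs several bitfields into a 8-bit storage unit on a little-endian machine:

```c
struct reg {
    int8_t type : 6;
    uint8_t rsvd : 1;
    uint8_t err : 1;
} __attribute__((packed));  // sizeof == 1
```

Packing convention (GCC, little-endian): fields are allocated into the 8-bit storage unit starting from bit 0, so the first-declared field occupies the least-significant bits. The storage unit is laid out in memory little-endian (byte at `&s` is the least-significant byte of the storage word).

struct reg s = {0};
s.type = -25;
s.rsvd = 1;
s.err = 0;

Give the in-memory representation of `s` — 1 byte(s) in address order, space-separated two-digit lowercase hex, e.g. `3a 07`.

67

type (6b) val=-25 bits=0x27 at bit 0: 0x27
rsvd (1b) val=1 bits=0x1 at bit 6: 0x67
err (1b) val=0 bits=0x0 at bit 7: 0x67
word = 0x67 → little-endian bytes:
  [0]=0x67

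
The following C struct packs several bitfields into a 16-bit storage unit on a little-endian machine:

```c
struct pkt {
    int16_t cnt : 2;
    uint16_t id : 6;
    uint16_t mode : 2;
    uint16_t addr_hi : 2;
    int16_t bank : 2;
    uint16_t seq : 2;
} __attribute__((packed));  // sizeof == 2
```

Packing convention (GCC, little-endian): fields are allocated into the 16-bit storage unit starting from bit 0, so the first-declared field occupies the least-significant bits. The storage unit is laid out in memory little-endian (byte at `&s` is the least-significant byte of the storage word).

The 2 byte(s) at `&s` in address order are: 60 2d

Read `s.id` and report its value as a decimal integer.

24

[0]=0x60 [1]=0x2d (little-endian) → word 0x2d60
cnt:2 @ bit 0 → (0x2d60>>0)&0x3 = 0x0
id:6 @ bit 2 → (0x2d60>>2)&0x3f = 0x18  ←
mode:2 @ bit 8 → (0x2d60>>8)&0x3 = 0x1
addr_hi:2 @ bit 10 → (0x2d60>>10)&0x3 = 0x3
bank:2 @ bit 12 → (0x2d60>>12)&0x3 = 0x2
seq:2 @ bit 14 → (0x2d60>>14)&0x3 = 0x0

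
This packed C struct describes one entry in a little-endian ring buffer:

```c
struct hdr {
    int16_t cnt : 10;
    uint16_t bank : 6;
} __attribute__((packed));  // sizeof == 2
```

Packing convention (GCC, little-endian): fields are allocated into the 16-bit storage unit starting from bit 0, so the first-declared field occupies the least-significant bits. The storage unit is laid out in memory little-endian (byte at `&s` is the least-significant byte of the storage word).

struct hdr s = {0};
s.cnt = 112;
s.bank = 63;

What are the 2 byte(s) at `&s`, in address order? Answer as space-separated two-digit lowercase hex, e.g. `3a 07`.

cnt (10b) val=112 bits=0x70 at bit 0: 0x0070
bank (6b) val=63 bits=0x3f at bit 10: 0xfc70
word = 0xfc70 → little-endian bytes:
  [0]=0x70  [1]=0xfc

70 fc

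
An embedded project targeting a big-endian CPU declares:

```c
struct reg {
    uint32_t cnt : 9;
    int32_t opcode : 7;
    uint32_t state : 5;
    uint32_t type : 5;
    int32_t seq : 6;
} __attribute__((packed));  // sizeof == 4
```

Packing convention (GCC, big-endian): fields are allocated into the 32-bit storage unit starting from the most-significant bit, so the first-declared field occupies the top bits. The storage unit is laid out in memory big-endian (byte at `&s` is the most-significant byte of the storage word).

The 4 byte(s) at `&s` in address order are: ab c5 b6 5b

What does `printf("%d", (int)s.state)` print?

[0]=0xab [1]=0xc5 [2]=0xb6 [3]=0x5b (big-endian) → word 0xabc5b65b
cnt [23+:9] = (word>>23) & 0x1ff = 343
opcode [16+:7] = (word>>16) & 0x7f = 69
state [11+:5] = (word>>11) & 0x1f = 22  ←
type [6+:5] = (word>>6) & 0x1f = 25
seq [0+:6] = (word>>0) & 0x3f = 27

22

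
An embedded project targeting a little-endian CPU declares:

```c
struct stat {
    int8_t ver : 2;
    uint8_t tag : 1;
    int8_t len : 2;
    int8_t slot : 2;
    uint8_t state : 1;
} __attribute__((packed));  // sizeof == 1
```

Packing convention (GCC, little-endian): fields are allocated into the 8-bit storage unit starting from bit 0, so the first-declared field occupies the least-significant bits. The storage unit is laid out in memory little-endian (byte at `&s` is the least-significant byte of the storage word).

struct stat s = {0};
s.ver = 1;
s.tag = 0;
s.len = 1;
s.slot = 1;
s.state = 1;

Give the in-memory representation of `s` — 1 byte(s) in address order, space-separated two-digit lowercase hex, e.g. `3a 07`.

a9

ver (2b) val=1 bits=0x1 at bit 0: 0x01
tag (1b) val=0 bits=0x0 at bit 2: 0x01
len (2b) val=1 bits=0x1 at bit 3: 0x09
slot (2b) val=1 bits=0x1 at bit 5: 0x29
state (1b) val=1 bits=0x1 at bit 7: 0xa9
word = 0xa9 → little-endian bytes:
  [0]=0xa9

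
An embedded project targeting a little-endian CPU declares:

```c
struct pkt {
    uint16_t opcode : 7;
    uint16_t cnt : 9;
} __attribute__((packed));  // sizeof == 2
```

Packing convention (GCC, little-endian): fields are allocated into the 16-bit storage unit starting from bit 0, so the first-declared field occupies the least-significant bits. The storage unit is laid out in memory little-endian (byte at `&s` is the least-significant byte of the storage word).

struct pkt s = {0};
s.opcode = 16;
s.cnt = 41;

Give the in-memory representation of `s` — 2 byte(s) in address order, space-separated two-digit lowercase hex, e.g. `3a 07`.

opcode:7 = 16 → 0x10 << 0 → word 0x0010
cnt:9 = 41 → 0x29 << 7 → word 0x1490
word = 0x1490 → little-endian bytes:
  [0]=0x90  [1]=0x14

90 14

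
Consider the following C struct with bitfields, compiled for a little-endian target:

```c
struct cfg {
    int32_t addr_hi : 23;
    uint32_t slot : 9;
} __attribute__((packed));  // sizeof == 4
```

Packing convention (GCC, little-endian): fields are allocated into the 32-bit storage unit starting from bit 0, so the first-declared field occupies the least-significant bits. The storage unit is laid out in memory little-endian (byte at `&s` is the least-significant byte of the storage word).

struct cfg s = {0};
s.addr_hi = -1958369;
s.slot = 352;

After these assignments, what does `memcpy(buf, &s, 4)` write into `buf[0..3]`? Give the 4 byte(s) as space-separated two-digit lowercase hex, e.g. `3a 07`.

1f 1e 62 b0

addr_hi (23b) val=-1958369 bits=0x621e1f at bit 0: 0x00621e1f
slot (9b) val=352 bits=0x160 at bit 23: 0xb0621e1f
word = 0xb0621e1f → little-endian bytes:
  [0]=0x1f  [1]=0x1e  [2]=0x62  [3]=0xb0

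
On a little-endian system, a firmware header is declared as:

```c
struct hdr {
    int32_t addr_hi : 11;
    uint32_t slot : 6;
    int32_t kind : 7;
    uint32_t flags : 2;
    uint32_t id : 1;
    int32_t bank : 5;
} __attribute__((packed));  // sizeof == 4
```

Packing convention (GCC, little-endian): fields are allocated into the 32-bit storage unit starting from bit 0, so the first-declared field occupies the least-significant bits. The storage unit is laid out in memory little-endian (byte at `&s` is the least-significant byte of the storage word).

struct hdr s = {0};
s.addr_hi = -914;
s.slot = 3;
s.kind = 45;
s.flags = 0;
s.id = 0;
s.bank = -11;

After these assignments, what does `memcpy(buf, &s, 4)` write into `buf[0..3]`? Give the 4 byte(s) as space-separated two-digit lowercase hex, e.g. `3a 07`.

addr_hi:11 = -914 → 0x46e << 0 → word 0x0000046e
slot:6 = 3 → 0x3 << 11 → word 0x00001c6e
kind:7 = 45 → 0x2d << 17 → word 0x005a1c6e
flags:2 = 0 → 0x0 << 24 → word 0x005a1c6e
id:1 = 0 → 0x0 << 26 → word 0x005a1c6e
bank:5 = -11 → 0x15 << 27 → word 0xa85a1c6e
word = 0xa85a1c6e → little-endian bytes:
  [0]=0x6e  [1]=0x1c  [2]=0x5a  [3]=0xa8

6e 1c 5a a8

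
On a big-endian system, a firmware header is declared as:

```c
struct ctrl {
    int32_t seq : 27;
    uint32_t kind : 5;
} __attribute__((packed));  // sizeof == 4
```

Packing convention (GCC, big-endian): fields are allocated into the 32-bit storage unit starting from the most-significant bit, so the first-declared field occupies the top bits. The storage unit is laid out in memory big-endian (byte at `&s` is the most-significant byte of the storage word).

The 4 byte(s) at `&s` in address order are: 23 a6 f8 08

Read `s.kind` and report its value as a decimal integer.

8

[0]=0x23 [1]=0xa6 [2]=0xf8 [3]=0x08 (big-endian) → word 0x23a6f808
seq [5+:27] = (word>>5) & 0x7ffffff = 18692032
kind [0+:5] = (word>>0) & 0x1f = 8  ←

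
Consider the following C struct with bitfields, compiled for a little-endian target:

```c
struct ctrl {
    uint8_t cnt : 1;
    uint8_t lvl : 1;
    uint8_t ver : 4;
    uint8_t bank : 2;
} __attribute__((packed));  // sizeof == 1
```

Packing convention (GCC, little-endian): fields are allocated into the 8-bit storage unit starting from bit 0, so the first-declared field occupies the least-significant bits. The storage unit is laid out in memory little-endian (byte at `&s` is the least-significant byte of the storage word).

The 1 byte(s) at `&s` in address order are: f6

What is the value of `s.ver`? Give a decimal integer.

[0]=0xf6 (little-endian) → word 0xf6
cnt [0+:1] = (word>>0) & 0x1 = 0
lvl [1+:1] = (word>>1) & 0x1 = 1
ver [2+:4] = (word>>2) & 0xf = 13  ←
bank [6+:2] = (word>>6) & 0x3 = 3

13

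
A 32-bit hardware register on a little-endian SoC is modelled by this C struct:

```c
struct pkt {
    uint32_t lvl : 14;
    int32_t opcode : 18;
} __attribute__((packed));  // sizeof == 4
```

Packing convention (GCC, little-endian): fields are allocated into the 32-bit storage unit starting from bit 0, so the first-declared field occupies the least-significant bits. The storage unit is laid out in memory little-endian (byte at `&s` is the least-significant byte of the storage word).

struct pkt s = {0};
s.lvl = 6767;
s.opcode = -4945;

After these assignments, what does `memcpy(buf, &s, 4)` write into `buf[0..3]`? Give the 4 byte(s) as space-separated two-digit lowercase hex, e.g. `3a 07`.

6f da 2b fb

lvl (14b) val=6767 bits=0x1a6f at bit 0: 0x00001a6f
opcode (18b) val=-4945 bits=0x3ecaf at bit 14: 0xfb2bda6f
word = 0xfb2bda6f → little-endian bytes:
  [0]=0x6f  [1]=0xda  [2]=0x2b  [3]=0xfb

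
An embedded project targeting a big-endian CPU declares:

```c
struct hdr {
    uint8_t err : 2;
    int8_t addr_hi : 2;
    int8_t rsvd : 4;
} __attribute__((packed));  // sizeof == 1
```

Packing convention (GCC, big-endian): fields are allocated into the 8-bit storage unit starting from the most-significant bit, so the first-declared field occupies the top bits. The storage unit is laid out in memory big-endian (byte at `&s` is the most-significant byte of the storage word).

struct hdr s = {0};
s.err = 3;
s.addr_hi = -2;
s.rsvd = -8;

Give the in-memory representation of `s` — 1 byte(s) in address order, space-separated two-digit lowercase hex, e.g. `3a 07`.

e8

err (2b) val=3 bits=0x3 at bit 6: 0xc0
addr_hi (2b) val=-2 bits=0x2 at bit 4: 0xe0
rsvd (4b) val=-8 bits=0x8 at bit 0: 0xe8
word = 0xe8 → big-endian bytes:
  [0]=0xe8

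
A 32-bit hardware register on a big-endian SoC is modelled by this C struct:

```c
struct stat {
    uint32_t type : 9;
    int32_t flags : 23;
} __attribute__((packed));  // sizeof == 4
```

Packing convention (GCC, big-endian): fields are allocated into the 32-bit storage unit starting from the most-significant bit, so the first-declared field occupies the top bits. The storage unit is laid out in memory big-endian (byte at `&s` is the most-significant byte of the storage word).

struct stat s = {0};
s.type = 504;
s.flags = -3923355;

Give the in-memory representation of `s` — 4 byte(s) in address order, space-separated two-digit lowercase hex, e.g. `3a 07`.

fc 44 22 65

type:9 = 504 → 0x1f8 << 23 → word 0xfc000000
flags:23 = -3923355 → 0x442265 << 0 → word 0xfc442265
word = 0xfc442265 → big-endian bytes:
  [0]=0xfc  [1]=0x44  [2]=0x22  [3]=0x65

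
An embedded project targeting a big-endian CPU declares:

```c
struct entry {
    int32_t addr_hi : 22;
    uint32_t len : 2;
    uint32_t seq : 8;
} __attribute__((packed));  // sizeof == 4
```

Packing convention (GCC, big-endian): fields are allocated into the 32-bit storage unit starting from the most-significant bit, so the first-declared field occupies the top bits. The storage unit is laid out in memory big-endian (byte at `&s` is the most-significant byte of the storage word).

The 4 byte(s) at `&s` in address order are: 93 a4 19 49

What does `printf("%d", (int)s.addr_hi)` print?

[0]=0x93 [1]=0xa4 [2]=0x19 [3]=0x49 (big-endian) → word 0x93a41949
addr_hi:22 @ bit 10 → (0x93a41949>>10)&0x3fffff = 0x24e906  ←
len:2 @ bit 8 → (0x93a41949>>8)&0x3 = 0x1
seq:8 @ bit 0 → (0x93a41949>>0)&0xff = 0x49
addr_hi signed 22b, MSB=1: 2418950 - 4194304 = -1775354

-1775354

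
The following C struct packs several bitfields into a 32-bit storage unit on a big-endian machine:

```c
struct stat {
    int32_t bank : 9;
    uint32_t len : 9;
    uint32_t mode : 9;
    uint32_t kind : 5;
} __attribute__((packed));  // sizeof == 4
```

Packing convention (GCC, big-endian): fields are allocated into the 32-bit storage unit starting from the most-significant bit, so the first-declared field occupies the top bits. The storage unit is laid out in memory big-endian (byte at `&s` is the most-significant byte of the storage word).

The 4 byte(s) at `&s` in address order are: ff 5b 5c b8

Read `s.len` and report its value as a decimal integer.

[0]=0xff [1]=0x5b [2]=0x5c [3]=0xb8 (big-endian) → word 0xff5b5cb8
bank:9 @ bit 23 → (0xff5b5cb8>>23)&0x1ff = 0x1fe
len:9 @ bit 14 → (0xff5b5cb8>>14)&0x1ff = 0x16d  ←
mode:9 @ bit 5 → (0xff5b5cb8>>5)&0x1ff = 0xe5
kind:5 @ bit 0 → (0xff5b5cb8>>0)&0x1f = 0x18

365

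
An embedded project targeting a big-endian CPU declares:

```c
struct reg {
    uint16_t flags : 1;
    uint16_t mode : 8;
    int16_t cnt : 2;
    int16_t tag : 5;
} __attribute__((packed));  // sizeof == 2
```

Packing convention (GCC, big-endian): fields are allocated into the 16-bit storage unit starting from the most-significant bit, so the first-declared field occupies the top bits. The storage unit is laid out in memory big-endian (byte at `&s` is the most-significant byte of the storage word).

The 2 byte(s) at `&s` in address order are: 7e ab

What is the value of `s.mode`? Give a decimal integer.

253

[0]=0x7e [1]=0xab (big-endian) → word 0x7eab
flags:1 @ bit 15 → (0x7eab>>15)&0x1 = 0x0
mode:8 @ bit 7 → (0x7eab>>7)&0xff = 0xfd  ←
cnt:2 @ bit 5 → (0x7eab>>5)&0x3 = 0x1
tag:5 @ bit 0 → (0x7eab>>0)&0x1f = 0xb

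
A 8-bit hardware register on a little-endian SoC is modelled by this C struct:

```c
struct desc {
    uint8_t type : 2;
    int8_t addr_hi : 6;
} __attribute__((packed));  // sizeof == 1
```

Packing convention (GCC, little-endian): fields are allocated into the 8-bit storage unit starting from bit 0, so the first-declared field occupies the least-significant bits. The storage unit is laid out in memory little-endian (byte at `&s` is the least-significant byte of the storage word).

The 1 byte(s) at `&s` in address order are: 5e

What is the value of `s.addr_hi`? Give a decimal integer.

[0]=0x5e (little-endian) → word 0x5e
type [0+:2] = (word>>0) & 0x3 = 2
addr_hi [2+:6] = (word>>2) & 0x3f = 23  ←
addr_hi signed 6b, MSB=0: value = 23

23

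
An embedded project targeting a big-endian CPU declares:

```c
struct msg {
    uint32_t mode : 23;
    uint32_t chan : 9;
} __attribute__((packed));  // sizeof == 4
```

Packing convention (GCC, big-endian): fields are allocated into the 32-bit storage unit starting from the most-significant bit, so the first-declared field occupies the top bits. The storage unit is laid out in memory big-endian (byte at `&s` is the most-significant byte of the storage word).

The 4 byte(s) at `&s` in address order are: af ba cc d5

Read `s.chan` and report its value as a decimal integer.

[0]=0xaf [1]=0xba [2]=0xcc [3]=0xd5 (big-endian) → word 0xafbaccd5
mode:23 @ bit 9 → (0xafbaccd5>>9)&0x7fffff = 0x57dd66
chan:9 @ bit 0 → (0xafbaccd5>>0)&0x1ff = 0xd5  ←

213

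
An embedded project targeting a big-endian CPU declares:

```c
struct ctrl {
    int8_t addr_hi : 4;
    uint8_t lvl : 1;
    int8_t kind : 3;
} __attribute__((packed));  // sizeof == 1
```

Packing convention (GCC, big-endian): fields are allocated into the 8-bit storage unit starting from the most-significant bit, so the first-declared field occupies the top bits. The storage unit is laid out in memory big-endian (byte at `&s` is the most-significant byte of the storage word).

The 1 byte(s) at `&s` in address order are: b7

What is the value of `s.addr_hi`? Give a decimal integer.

-5

[0]=0xb7 (big-endian) → word 0xb7
addr_hi [4+:4] = (word>>4) & 0xf = 11  ←
lvl [3+:1] = (word>>3) & 0x1 = 0
kind [0+:3] = (word>>0) & 0x7 = 7
addr_hi signed 4b, MSB=1: 11 - 16 = -5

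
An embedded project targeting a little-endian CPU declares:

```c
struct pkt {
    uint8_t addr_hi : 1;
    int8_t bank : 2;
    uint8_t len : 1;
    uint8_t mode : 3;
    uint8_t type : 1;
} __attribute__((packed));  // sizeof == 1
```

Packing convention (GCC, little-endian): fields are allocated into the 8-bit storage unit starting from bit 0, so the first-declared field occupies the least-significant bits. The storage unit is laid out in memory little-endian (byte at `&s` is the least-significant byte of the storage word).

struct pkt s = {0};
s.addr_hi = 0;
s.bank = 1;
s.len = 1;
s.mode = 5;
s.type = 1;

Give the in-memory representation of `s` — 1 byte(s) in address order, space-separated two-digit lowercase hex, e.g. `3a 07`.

addr_hi:1 = 0 → 0x0 << 0 → word 0x00
bank:2 = 1 → 0x1 << 1 → word 0x02
len:1 = 1 → 0x1 << 3 → word 0x0a
mode:3 = 5 → 0x5 << 4 → word 0x5a
type:1 = 1 → 0x1 << 7 → word 0xda
word = 0xda → little-endian bytes:
  [0]=0xda

da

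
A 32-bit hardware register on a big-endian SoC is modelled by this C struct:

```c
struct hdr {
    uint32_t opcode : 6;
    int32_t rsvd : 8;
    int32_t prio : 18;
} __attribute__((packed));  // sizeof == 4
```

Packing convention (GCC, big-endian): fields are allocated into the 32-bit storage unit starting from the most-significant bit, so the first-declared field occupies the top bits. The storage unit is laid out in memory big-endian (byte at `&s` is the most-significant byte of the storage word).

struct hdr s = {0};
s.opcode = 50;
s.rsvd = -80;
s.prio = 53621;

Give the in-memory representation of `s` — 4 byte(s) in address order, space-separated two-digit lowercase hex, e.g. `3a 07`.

[26+:6] opcode=50 & 0x3f = 0x32; word=0xc8000000
[18+:8] rsvd=-80 & 0xff = 0xb0; word=0xcac00000
[0+:18] prio=53621 & 0x3ffff = 0xd175; word=0xcac0d175
word = 0xcac0d175 → big-endian bytes:
  [0]=0xca  [1]=0xc0  [2]=0xd1  [3]=0x75

ca c0 d1 75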